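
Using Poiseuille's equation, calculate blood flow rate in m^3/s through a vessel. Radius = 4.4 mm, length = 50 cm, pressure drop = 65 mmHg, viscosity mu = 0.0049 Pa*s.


Q = pi*r^4*dP / (8*mu*L)
r = 0.0044 m, L = 0.5 m
dP = 65 mmHg = 8665.93 Pa
Q = 5.2062e-04 m^3/s


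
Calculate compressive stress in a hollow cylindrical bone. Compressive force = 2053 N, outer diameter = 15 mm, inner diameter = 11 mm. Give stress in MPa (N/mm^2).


A = pi*(r_o^2 - r_i^2)
r_o = 7.5 mm, r_i = 5.5 mm
A = 81.6814 mm^2
sigma = F/A = 2053 / 81.6814
sigma = 25.13 MPa


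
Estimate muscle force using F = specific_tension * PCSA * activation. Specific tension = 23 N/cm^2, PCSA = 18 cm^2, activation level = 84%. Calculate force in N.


F = sigma * PCSA * activation
F = 23 * 18 * 0.84
F = 347.8 N


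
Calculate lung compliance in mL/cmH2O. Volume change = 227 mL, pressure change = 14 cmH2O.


C = dV / dP
C = 227 / 14
C = 16.21 mL/cmH2O


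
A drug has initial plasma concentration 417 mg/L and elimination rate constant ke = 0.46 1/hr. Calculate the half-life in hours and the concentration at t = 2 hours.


t_half = ln(2) / ke = 0.693147 / 0.46 = 1.507 hr
C(t) = C0 * exp(-ke*t) = 417 * exp(-0.46*2)
C(2) = 166.2 mg/L


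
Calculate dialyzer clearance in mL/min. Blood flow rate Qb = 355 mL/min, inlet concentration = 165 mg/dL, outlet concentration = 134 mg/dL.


K = Qb * (Cb_in - Cb_out) / Cb_in
K = 355 * (165 - 134) / 165
K = 66.7 mL/min


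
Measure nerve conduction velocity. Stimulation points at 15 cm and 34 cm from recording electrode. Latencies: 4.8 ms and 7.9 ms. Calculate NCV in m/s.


Distance = (34 - 15) / 100 = 0.19 m
dt = (7.9 - 4.8) / 1000 = 0.0031 s
NCV = dist / dt = 61.29 m/s


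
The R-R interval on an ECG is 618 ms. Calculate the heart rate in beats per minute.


HR = 60 / RR_interval(s)
RR = 618 ms = 0.618 s
HR = 60 / 0.618 = 97.09 bpm


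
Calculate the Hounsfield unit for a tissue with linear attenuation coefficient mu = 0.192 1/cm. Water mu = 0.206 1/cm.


HU = ((mu_tissue - mu_water) / mu_water) * 1000
HU = ((0.192 - 0.206) / 0.206) * 1000
HU = -67.96


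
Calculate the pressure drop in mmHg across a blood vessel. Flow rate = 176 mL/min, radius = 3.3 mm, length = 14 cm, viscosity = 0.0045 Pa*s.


dP = 8*mu*L*Q / (pi*r^4)
Q = 176 mL/min = 2.93333e-06 m^3/s
dP = 39.6813 Pa = 39.6813 / 133.322 mmHg = 0.2976 mmHg


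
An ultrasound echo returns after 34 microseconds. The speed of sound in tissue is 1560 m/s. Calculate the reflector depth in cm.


depth = c * t / 2
t = 34 us = 3.4000e-05 s
depth = 1560 * 3.4000e-05 / 2
depth = 0.02652 m = 2.652 cm


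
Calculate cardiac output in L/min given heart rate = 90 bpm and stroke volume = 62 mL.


CO = HR * SV
CO = 90 * 62 / 1000
CO = 5.58 L/min


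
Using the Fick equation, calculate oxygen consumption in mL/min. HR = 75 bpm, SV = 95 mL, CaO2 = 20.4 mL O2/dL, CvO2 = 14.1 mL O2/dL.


CO = HR*SV = 75*95/1000 = 7.125 L/min
a-v O2 diff = 20.4 - 14.1 = 6.3 mL/dL
VO2 = CO * (CaO2-CvO2) * 10 dL/L
VO2 = 7.125 * 6.3 * 10
VO2 = 448.9 mL/min


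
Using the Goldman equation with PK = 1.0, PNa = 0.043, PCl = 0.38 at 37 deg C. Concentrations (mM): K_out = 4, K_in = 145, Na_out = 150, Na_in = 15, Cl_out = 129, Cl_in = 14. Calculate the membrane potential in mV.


Vm = (RT/F)*ln((PK*Ko + PNa*Nao + PCl*Cli)/(PK*Ki + PNa*Nai + PCl*Clo))
Numer = 15.77, Denom = 194.665
Vm = -67.17 mV


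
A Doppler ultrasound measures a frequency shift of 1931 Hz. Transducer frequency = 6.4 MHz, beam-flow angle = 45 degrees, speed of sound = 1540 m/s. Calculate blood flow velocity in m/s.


v = fd * c / (2 * f0 * cos(theta))
v = 1931 * 1540 / (2 * 6.4000e+06 * cos(45))
v = 0.3286 m/s


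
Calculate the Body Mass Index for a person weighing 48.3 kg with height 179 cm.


BMI = weight / height^2
height = 179 cm = 1.79 m
BMI = 48.3 / 1.79^2
BMI = 15.07 kg/m^2


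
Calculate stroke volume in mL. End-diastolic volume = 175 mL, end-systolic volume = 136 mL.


SV = EDV - ESV
SV = 175 - 136
SV = 39 mL


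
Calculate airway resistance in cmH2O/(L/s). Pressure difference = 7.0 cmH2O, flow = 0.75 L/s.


R = dP / flow
R = 7.0 / 0.75
R = 9.333 cmH2O/(L/s)


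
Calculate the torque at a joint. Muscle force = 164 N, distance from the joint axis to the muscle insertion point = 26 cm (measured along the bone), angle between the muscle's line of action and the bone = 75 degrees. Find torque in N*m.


Torque = F * d * sin(theta)   (moment arm = d*sin(theta))
d = 26 cm = 0.26 m
Torque = 164 * 0.26 * sin(75)
Torque = 41.19 N*m


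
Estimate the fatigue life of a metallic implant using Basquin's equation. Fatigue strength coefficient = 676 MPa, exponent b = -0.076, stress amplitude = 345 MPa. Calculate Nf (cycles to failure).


sigma_a = sigma_f' * (2Nf)^b
2Nf = (sigma_a/sigma_f')^(1/b)
2Nf = (345/676)^(1/-0.076)
2Nf = 6978.8558
Nf = 3489


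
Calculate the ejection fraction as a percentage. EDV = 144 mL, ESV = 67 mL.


SV = EDV - ESV = 144 - 67 = 77 mL
EF = SV/EDV * 100 = 77/144 * 100
EF = 53.47%


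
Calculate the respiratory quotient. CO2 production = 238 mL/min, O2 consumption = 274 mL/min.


RQ = VCO2 / VO2
RQ = 238 / 274
RQ = 0.8686


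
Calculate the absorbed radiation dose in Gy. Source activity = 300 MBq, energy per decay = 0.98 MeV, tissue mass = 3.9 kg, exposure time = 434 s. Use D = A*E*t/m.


A = 300 MBq = 3.0000e+08 Bq
E = 0.98 MeV = 1.56996e-13 J
D = A*E*t/m = 3.0000e+08*1.56996e-13*434/3.9
D = 0.005241 Gy


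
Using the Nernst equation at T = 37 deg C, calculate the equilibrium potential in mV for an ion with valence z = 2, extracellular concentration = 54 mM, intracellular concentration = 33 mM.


E = (RT/(zF)) * ln(C_out/C_in)
T = 37 + 273.15 = 310.15 K
E = (8.314 * 310.15 / (2 * 96485)) * ln(54/33)
E = 6.581 mV


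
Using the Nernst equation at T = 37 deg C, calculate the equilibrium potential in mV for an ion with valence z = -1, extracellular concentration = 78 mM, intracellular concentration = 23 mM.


E = (RT/(zF)) * ln(C_out/C_in)
T = 37 + 273.15 = 310.15 K
E = (8.314 * 310.15 / (-1 * 96485)) * ln(78/23)
E = -32.64 mV


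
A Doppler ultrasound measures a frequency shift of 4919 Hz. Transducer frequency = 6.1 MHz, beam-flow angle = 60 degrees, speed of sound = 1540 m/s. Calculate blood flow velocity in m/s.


v = fd * c / (2 * f0 * cos(theta))
v = 4919 * 1540 / (2 * 6.1000e+06 * cos(60))
v = 1.242 m/s


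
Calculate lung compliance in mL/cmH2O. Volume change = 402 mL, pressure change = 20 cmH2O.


C = dV / dP
C = 402 / 20
C = 20.1 mL/cmH2O


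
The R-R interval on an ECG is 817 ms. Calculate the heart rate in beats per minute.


HR = 60 / RR_interval(s)
RR = 817 ms = 0.817 s
HR = 60 / 0.817 = 73.44 bpm


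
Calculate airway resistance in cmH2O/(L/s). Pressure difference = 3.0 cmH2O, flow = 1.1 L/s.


R = dP / flow
R = 3.0 / 1.1
R = 2.727 cmH2O/(L/s)


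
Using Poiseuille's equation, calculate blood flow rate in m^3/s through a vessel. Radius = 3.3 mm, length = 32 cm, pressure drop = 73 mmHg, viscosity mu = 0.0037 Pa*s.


Q = pi*r^4*dP / (8*mu*L)
r = 0.0033 m, L = 0.32 m
dP = 73 mmHg = 9732.506 Pa
Q = 3.8281e-04 m^3/s


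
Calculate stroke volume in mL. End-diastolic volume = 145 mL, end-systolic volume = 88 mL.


SV = EDV - ESV
SV = 145 - 88
SV = 57 mL


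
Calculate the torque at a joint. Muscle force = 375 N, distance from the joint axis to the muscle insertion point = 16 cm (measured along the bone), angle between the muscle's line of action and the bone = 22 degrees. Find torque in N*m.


Torque = F * d * sin(theta)   (moment arm = d*sin(theta))
d = 16 cm = 0.16 m
Torque = 375 * 0.16 * sin(22)
Torque = 22.48 N*m


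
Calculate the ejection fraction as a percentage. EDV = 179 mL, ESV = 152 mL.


SV = EDV - ESV = 179 - 152 = 27 mL
EF = SV/EDV * 100 = 27/179 * 100
EF = 15.08%


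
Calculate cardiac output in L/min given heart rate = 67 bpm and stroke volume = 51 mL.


CO = HR * SV
CO = 67 * 51 / 1000
CO = 3.417 L/min


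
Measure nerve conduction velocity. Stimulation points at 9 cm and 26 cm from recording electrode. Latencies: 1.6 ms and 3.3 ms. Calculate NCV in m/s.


Distance = (26 - 9) / 100 = 0.17 m
dt = (3.3 - 1.6) / 1000 = 0.0017 s
NCV = dist / dt = 100 m/s


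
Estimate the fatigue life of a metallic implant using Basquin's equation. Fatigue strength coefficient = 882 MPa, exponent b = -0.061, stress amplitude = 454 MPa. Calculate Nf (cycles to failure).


sigma_a = sigma_f' * (2Nf)^b
2Nf = (sigma_a/sigma_f')^(1/b)
2Nf = (454/882)^(1/-0.061)
2Nf = 53465.986
Nf = 2.673e+04


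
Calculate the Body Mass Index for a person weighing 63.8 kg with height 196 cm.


BMI = weight / height^2
height = 196 cm = 1.96 m
BMI = 63.8 / 1.96^2
BMI = 16.61 kg/m^2


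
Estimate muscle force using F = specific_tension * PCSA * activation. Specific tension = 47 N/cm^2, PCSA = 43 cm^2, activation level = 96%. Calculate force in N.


F = sigma * PCSA * activation
F = 47 * 43 * 0.96
F = 1940 N


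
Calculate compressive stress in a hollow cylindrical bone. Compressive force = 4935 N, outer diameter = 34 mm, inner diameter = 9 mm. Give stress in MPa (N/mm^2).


A = pi*(r_o^2 - r_i^2)
r_o = 17 mm, r_i = 4.5 mm
A = 844.303 mm^2
sigma = F/A = 4935 / 844.303
sigma = 5.845 MPa


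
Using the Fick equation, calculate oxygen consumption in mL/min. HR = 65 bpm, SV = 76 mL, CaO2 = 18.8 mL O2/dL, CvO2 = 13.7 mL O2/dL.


CO = HR*SV = 65*76/1000 = 4.94 L/min
a-v O2 diff = 18.8 - 13.7 = 5.1 mL/dL
VO2 = CO * (CaO2-CvO2) * 10 dL/L
VO2 = 4.94 * 5.1 * 10
VO2 = 251.9 mL/min


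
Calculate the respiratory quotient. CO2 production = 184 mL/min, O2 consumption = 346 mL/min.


RQ = VCO2 / VO2
RQ = 184 / 346
RQ = 0.5318


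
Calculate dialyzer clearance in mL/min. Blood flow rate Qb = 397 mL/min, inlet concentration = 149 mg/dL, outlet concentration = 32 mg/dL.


K = Qb * (Cb_in - Cb_out) / Cb_in
K = 397 * (149 - 32) / 149
K = 311.7 mL/min


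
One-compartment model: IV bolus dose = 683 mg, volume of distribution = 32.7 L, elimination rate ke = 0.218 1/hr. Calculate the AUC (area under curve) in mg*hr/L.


C0 = Dose/Vd = 683/32.7 = 20.8869 mg/L
AUC = C0/ke = 20.8869/0.218
AUC = 95.81 mg*hr/L


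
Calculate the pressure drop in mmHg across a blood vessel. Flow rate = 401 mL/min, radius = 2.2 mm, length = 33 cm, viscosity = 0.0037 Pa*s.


dP = 8*mu*L*Q / (pi*r^4)
Q = 401 mL/min = 6.68333e-06 m^3/s
dP = 887.07 Pa = 887.07 / 133.322 mmHg = 6.654 mmHg


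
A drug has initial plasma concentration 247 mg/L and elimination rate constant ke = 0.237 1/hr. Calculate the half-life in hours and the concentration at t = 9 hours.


t_half = ln(2) / ke = 0.693147 / 0.237 = 2.925 hr
C(t) = C0 * exp(-ke*t) = 247 * exp(-0.237*9)
C(9) = 29.26 mg/L


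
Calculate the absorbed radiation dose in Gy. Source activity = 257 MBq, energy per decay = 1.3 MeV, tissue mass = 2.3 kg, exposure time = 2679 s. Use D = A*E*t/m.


A = 257 MBq = 2.5700e+08 Bq
E = 1.3 MeV = 2.0826e-13 J
D = A*E*t/m = 2.5700e+08*2.0826e-13*2679/2.3
D = 0.06234 Gy


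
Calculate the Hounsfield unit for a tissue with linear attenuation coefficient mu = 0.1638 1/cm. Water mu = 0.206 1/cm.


HU = ((mu_tissue - mu_water) / mu_water) * 1000
HU = ((0.1638 - 0.206) / 0.206) * 1000
HU = -204.9


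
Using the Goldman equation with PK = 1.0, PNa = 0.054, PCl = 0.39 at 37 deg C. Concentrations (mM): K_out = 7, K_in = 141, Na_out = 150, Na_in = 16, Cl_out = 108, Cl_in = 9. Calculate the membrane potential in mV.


Vm = (RT/F)*ln((PK*Ko + PNa*Nao + PCl*Cli)/(PK*Ki + PNa*Nai + PCl*Clo))
Numer = 18.61, Denom = 183.984
Vm = -61.23 mV


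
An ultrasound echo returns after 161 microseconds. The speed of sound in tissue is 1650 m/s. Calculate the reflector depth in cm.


depth = c * t / 2
t = 161 us = 1.6100e-04 s
depth = 1650 * 1.6100e-04 / 2
depth = 0.132825 m = 13.2825 cm


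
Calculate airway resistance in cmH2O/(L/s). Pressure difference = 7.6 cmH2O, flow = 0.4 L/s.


R = dP / flow
R = 7.6 / 0.4
R = 19 cmH2O/(L/s)


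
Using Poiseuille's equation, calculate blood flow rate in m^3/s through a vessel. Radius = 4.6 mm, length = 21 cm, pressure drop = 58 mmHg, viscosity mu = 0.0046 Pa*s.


Q = pi*r^4*dP / (8*mu*L)
r = 0.0046 m, L = 0.21 m
dP = 58 mmHg = 7732.676 Pa
Q = 0.001407 m^3/s


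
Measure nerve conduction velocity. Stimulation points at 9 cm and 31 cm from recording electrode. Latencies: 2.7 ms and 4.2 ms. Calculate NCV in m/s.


Distance = (31 - 9) / 100 = 0.22 m
dt = (4.2 - 2.7) / 1000 = 0.0015 s
NCV = dist / dt = 146.7 m/s


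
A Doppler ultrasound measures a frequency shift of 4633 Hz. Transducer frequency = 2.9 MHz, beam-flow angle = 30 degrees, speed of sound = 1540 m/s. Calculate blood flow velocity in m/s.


v = fd * c / (2 * f0 * cos(theta))
v = 4633 * 1540 / (2 * 2.9000e+06 * cos(30))
v = 1.42 m/s


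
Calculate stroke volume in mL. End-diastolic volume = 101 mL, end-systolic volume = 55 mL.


SV = EDV - ESV
SV = 101 - 55
SV = 46 mL


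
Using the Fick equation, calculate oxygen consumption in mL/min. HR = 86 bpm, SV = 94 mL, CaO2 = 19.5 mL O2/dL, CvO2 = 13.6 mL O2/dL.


CO = HR*SV = 86*94/1000 = 8.084 L/min
a-v O2 diff = 19.5 - 13.6 = 5.9 mL/dL
VO2 = CO * (CaO2-CvO2) * 10 dL/L
VO2 = 8.084 * 5.9 * 10
VO2 = 477 mL/min


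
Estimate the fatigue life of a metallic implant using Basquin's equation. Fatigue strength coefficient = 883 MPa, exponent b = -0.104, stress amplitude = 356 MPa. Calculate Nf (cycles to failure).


sigma_a = sigma_f' * (2Nf)^b
2Nf = (sigma_a/sigma_f')^(1/b)
2Nf = (356/883)^(1/-0.104)
2Nf = 6214.0132
Nf = 3107


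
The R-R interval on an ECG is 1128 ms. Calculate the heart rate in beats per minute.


HR = 60 / RR_interval(s)
RR = 1128 ms = 1.128 s
HR = 60 / 1.128 = 53.19 bpm


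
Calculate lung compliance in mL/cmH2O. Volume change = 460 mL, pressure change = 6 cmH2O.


C = dV / dP
C = 460 / 6
C = 76.67 mL/cmH2O


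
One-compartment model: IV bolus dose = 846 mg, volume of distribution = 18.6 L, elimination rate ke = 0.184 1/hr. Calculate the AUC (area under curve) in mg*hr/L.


C0 = Dose/Vd = 846/18.6 = 45.4839 mg/L
AUC = C0/ke = 45.4839/0.184
AUC = 247.2 mg*hr/L


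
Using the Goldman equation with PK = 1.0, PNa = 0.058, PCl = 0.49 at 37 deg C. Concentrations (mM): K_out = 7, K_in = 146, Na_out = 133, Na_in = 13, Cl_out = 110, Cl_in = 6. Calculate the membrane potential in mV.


Vm = (RT/F)*ln((PK*Ko + PNa*Nao + PCl*Cli)/(PK*Ki + PNa*Nai + PCl*Clo))
Numer = 17.654, Denom = 200.654
Vm = -64.96 mV


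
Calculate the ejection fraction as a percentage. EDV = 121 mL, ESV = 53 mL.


SV = EDV - ESV = 121 - 53 = 68 mL
EF = SV/EDV * 100 = 68/121 * 100
EF = 56.2%


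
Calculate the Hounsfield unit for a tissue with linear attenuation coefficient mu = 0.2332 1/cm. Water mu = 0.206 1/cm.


HU = ((mu_tissue - mu_water) / mu_water) * 1000
HU = ((0.2332 - 0.206) / 0.206) * 1000
HU = 132


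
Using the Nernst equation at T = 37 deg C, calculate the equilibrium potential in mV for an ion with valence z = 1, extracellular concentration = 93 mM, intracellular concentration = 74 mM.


E = (RT/(zF)) * ln(C_out/C_in)
T = 37 + 273.15 = 310.15 K
E = (8.314 * 310.15 / (1 * 96485)) * ln(93/74)
E = 6.108 mV


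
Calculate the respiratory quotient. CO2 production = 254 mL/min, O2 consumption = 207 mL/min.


RQ = VCO2 / VO2
RQ = 254 / 207
RQ = 1.227


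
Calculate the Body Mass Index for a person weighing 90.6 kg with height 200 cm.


BMI = weight / height^2
height = 200 cm = 2 m
BMI = 90.6 / 2^2
BMI = 22.65 kg/m^2


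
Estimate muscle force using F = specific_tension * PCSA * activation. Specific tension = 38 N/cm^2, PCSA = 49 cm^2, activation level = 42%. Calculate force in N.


F = sigma * PCSA * activation
F = 38 * 49 * 0.42
F = 782 N


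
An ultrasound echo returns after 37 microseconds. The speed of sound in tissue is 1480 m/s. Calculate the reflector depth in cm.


depth = c * t / 2
t = 37 us = 3.7000e-05 s
depth = 1480 * 3.7000e-05 / 2
depth = 0.02738 m = 2.738 cm


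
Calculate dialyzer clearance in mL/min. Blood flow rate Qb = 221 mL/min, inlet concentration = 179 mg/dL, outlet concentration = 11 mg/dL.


K = Qb * (Cb_in - Cb_out) / Cb_in
K = 221 * (179 - 11) / 179
K = 207.4 mL/min


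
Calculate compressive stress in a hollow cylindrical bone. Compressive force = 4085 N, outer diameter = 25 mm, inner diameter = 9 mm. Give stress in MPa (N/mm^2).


A = pi*(r_o^2 - r_i^2)
r_o = 12.5 mm, r_i = 4.5 mm
A = 427.257 mm^2
sigma = F/A = 4085 / 427.257
sigma = 9.561 MPa


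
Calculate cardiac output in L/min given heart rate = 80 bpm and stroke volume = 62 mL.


CO = HR * SV
CO = 80 * 62 / 1000
CO = 4.96 L/min


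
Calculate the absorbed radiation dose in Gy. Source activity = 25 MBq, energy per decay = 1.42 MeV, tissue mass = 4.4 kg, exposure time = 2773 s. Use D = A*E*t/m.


A = 25 MBq = 2.5000e+07 Bq
E = 1.42 MeV = 2.27484e-13 J
D = A*E*t/m = 2.5000e+07*2.27484e-13*2773/4.4
D = 0.003584 Gy


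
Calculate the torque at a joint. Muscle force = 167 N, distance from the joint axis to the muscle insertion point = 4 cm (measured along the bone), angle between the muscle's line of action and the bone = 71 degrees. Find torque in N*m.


Torque = F * d * sin(theta)   (moment arm = d*sin(theta))
d = 4 cm = 0.04 m
Torque = 167 * 0.04 * sin(71)
Torque = 6.316 N*m


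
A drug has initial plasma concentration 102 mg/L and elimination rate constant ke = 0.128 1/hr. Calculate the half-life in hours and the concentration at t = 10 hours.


t_half = ln(2) / ke = 0.693147 / 0.128 = 5.415 hr
C(t) = C0 * exp(-ke*t) = 102 * exp(-0.128*10)
C(10) = 28.36 mg/L


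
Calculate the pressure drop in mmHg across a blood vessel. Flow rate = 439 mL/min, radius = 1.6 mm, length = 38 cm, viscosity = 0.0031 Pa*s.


dP = 8*mu*L*Q / (pi*r^4)
Q = 439 mL/min = 7.31667e-06 m^3/s
dP = 3349.03 Pa = 3349.03 / 133.322 mmHg = 25.12 mmHg


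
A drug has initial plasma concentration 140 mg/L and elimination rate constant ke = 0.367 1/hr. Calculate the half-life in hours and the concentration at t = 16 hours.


t_half = ln(2) / ke = 0.693147 / 0.367 = 1.889 hr
C(t) = C0 * exp(-ke*t) = 140 * exp(-0.367*16)
C(16) = 0.3944 mg/L


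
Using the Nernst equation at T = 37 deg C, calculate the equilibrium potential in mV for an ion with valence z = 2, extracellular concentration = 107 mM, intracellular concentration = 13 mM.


E = (RT/(zF)) * ln(C_out/C_in)
T = 37 + 273.15 = 310.15 K
E = (8.314 * 310.15 / (2 * 96485)) * ln(107/13)
E = 28.17 mV


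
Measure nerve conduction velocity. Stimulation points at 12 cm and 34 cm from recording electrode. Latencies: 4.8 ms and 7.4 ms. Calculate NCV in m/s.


Distance = (34 - 12) / 100 = 0.22 m
dt = (7.4 - 4.8) / 1000 = 0.0026 s
NCV = dist / dt = 84.62 m/s


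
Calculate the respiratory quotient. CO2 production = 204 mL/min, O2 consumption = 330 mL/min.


RQ = VCO2 / VO2
RQ = 204 / 330
RQ = 0.6182


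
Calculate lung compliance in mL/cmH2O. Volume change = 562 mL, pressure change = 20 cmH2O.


C = dV / dP
C = 562 / 20
C = 28.1 mL/cmH2O


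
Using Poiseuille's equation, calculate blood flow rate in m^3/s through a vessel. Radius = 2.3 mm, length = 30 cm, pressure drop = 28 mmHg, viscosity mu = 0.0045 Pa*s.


Q = pi*r^4*dP / (8*mu*L)
r = 0.0023 m, L = 0.3 m
dP = 28 mmHg = 3733.016 Pa
Q = 3.0388e-05 m^3/s


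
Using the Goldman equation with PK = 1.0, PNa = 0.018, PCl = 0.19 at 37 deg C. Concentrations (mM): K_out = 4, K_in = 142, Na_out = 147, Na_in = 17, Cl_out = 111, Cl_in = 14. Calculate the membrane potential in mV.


Vm = (RT/F)*ln((PK*Ko + PNa*Nao + PCl*Cli)/(PK*Ki + PNa*Nai + PCl*Clo))
Numer = 9.306, Denom = 163.396
Vm = -76.58 mV


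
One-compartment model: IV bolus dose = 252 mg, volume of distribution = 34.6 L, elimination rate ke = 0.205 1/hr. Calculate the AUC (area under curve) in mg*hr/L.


C0 = Dose/Vd = 252/34.6 = 7.28324 mg/L
AUC = C0/ke = 7.28324/0.205
AUC = 35.53 mg*hr/L


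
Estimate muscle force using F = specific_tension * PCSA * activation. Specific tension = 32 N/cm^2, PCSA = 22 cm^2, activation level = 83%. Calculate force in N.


F = sigma * PCSA * activation
F = 32 * 22 * 0.83
F = 584.3 N


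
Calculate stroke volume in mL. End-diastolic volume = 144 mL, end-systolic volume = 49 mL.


SV = EDV - ESV
SV = 144 - 49
SV = 95 mL


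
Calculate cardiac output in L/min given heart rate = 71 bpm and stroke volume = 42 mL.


CO = HR * SV
CO = 71 * 42 / 1000
CO = 2.982 L/min


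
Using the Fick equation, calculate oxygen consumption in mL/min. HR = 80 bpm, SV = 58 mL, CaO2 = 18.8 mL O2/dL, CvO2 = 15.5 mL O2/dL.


CO = HR*SV = 80*58/1000 = 4.64 L/min
a-v O2 diff = 18.8 - 15.5 = 3.3 mL/dL
VO2 = CO * (CaO2-CvO2) * 10 dL/L
VO2 = 4.64 * 3.3 * 10
VO2 = 153.1 mL/min


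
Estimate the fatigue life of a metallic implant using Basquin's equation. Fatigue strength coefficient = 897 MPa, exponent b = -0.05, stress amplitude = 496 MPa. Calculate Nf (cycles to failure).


sigma_a = sigma_f' * (2Nf)^b
2Nf = (sigma_a/sigma_f')^(1/b)
2Nf = (496/897)^(1/-0.05)
2Nf = 140028.14
Nf = 7.001e+04


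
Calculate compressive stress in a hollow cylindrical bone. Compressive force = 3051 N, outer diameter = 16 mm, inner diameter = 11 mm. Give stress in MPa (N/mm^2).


A = pi*(r_o^2 - r_i^2)
r_o = 8 mm, r_i = 5.5 mm
A = 106.029 mm^2
sigma = F/A = 3051 / 106.029
sigma = 28.78 MPa


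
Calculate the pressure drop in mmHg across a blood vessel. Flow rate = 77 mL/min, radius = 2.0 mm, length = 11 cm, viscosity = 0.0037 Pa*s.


dP = 8*mu*L*Q / (pi*r^4)
Q = 77 mL/min = 1.28333e-06 m^3/s
dP = 83.1291 Pa = 83.1291 / 133.322 mmHg = 0.6235 mmHg


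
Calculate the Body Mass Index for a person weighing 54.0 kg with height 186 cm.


BMI = weight / height^2
height = 186 cm = 1.86 m
BMI = 54.0 / 1.86^2
BMI = 15.61 kg/m^2


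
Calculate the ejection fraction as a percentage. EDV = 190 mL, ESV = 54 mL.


SV = EDV - ESV = 190 - 54 = 136 mL
EF = SV/EDV * 100 = 136/190 * 100
EF = 71.58%


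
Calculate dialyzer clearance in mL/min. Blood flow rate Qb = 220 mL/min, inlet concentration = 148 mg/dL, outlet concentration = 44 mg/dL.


K = Qb * (Cb_in - Cb_out) / Cb_in
K = 220 * (148 - 44) / 148
K = 154.6 mL/min


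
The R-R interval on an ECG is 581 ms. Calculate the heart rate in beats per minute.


HR = 60 / RR_interval(s)
RR = 581 ms = 0.581 s
HR = 60 / 0.581 = 103.3 bpm


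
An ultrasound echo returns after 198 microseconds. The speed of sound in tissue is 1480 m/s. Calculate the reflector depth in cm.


depth = c * t / 2
t = 198 us = 1.9800e-04 s
depth = 1480 * 1.9800e-04 / 2
depth = 0.14652 m = 14.652 cm


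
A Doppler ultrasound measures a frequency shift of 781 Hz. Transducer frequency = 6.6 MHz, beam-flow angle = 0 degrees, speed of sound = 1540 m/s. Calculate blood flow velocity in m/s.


v = fd * c / (2 * f0 * cos(theta))
v = 781 * 1540 / (2 * 6.6000e+06 * cos(0))
v = 0.09112 m/s


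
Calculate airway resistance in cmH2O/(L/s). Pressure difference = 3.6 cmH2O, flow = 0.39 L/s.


R = dP / flow
R = 3.6 / 0.39
R = 9.231 cmH2O/(L/s)


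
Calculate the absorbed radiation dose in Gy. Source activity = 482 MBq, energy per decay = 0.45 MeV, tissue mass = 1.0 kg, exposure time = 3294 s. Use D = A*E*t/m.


A = 482 MBq = 4.8200e+08 Bq
E = 0.45 MeV = 7.209e-14 J
D = A*E*t/m = 4.8200e+08*7.209e-14*3294/1.0
D = 0.1145 Gy


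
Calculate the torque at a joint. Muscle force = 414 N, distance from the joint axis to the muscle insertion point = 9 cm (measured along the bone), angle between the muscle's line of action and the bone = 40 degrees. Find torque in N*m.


Torque = F * d * sin(theta)   (moment arm = d*sin(theta))
d = 9 cm = 0.09 m
Torque = 414 * 0.09 * sin(40)
Torque = 23.95 N*m


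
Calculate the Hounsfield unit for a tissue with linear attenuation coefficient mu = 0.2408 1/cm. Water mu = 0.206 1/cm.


HU = ((mu_tissue - mu_water) / mu_water) * 1000
HU = ((0.2408 - 0.206) / 0.206) * 1000
HU = 168.9


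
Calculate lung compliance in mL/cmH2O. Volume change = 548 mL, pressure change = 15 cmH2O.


C = dV / dP
C = 548 / 15
C = 36.53 mL/cmH2O


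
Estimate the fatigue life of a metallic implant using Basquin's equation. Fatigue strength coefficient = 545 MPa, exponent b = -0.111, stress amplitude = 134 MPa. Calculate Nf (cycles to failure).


sigma_a = sigma_f' * (2Nf)^b
2Nf = (sigma_a/sigma_f')^(1/b)
2Nf = (134/545)^(1/-0.111)
2Nf = 308400.06
Nf = 1.542e+05


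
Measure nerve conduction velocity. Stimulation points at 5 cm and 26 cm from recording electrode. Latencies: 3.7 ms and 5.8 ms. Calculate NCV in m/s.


Distance = (26 - 5) / 100 = 0.21 m
dt = (5.8 - 3.7) / 1000 = 0.0021 s
NCV = dist / dt = 100 m/s


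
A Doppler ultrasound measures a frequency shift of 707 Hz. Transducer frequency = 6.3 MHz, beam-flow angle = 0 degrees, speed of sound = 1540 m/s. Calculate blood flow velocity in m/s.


v = fd * c / (2 * f0 * cos(theta))
v = 707 * 1540 / (2 * 6.3000e+06 * cos(0))
v = 0.08641 m/s


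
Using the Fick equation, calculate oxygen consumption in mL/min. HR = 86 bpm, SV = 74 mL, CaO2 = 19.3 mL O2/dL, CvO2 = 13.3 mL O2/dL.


CO = HR*SV = 86*74/1000 = 6.364 L/min
a-v O2 diff = 19.3 - 13.3 = 6 mL/dL
VO2 = CO * (CaO2-CvO2) * 10 dL/L
VO2 = 6.364 * 6 * 10
VO2 = 381.8 mL/min


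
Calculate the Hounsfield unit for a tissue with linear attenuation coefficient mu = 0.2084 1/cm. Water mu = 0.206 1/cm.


HU = ((mu_tissue - mu_water) / mu_water) * 1000
HU = ((0.2084 - 0.206) / 0.206) * 1000
HU = 11.65


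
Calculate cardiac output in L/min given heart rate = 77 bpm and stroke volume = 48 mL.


CO = HR * SV
CO = 77 * 48 / 1000
CO = 3.696 L/min


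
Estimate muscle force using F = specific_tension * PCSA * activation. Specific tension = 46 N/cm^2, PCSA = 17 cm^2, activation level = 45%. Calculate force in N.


F = sigma * PCSA * activation
F = 46 * 17 * 0.45
F = 351.9 N


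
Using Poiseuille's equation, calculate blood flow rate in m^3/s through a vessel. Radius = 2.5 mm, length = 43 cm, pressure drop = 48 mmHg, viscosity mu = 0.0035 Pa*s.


Q = pi*r^4*dP / (8*mu*L)
r = 0.0025 m, L = 0.43 m
dP = 48 mmHg = 6399.456 Pa
Q = 6.5227e-05 m^3/s


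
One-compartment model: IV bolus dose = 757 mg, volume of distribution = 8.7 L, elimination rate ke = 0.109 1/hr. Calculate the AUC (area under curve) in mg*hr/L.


C0 = Dose/Vd = 757/8.7 = 87.0115 mg/L
AUC = C0/ke = 87.0115/0.109
AUC = 798.3 mg*hr/L


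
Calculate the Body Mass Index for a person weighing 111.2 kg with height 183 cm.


BMI = weight / height^2
height = 183 cm = 1.83 m
BMI = 111.2 / 1.83^2
BMI = 33.2 kg/m^2


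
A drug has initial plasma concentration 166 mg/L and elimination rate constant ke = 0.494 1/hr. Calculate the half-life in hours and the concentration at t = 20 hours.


t_half = ln(2) / ke = 0.693147 / 0.494 = 1.403 hr
C(t) = C0 * exp(-ke*t) = 166 * exp(-0.494*20)
C(20) = 0.008497 mg/L


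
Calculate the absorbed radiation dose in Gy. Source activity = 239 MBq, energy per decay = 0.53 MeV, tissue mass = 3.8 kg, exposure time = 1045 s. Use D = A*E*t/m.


A = 239 MBq = 2.3900e+08 Bq
E = 0.53 MeV = 8.4906e-14 J
D = A*E*t/m = 2.3900e+08*8.4906e-14*1045/3.8
D = 0.00558 Gy


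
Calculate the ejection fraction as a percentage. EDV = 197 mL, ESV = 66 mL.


SV = EDV - ESV = 197 - 66 = 131 mL
EF = SV/EDV * 100 = 131/197 * 100
EF = 66.5%


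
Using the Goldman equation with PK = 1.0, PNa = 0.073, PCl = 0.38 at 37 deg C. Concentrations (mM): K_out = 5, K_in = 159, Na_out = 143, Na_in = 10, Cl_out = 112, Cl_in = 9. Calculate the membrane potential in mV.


Vm = (RT/F)*ln((PK*Ko + PNa*Nao + PCl*Cli)/(PK*Ki + PNa*Nai + PCl*Clo))
Numer = 18.859, Denom = 202.29
Vm = -63.41 mV


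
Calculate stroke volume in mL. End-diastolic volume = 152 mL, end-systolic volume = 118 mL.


SV = EDV - ESV
SV = 152 - 118
SV = 34 mL


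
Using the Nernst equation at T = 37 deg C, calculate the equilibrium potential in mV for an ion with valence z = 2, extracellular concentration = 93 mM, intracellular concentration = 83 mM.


E = (RT/(zF)) * ln(C_out/C_in)
T = 37 + 273.15 = 310.15 K
E = (8.314 * 310.15 / (2 * 96485)) * ln(93/83)
E = 1.52 mV


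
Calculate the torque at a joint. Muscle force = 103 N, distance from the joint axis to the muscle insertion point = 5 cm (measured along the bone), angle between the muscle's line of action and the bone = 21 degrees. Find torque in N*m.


Torque = F * d * sin(theta)   (moment arm = d*sin(theta))
d = 5 cm = 0.05 m
Torque = 103 * 0.05 * sin(21)
Torque = 1.846 N*m


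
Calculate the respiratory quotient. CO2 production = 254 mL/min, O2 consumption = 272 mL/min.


RQ = VCO2 / VO2
RQ = 254 / 272
RQ = 0.9338


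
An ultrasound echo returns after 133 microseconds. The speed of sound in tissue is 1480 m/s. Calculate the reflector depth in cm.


depth = c * t / 2
t = 133 us = 1.3300e-04 s
depth = 1480 * 1.3300e-04 / 2
depth = 0.09842 m = 9.842 cm


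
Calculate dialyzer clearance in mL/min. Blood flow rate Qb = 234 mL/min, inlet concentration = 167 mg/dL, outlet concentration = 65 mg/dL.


K = Qb * (Cb_in - Cb_out) / Cb_in
K = 234 * (167 - 65) / 167
K = 142.9 mL/min


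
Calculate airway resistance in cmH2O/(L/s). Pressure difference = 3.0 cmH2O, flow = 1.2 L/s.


R = dP / flow
R = 3.0 / 1.2
R = 2.5 cmH2O/(L/s)


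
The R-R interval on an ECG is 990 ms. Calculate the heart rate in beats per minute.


HR = 60 / RR_interval(s)
RR = 990 ms = 0.99 s
HR = 60 / 0.99 = 60.61 bpm


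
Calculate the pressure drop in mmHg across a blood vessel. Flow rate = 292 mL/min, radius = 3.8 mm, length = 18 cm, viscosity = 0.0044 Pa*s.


dP = 8*mu*L*Q / (pi*r^4)
Q = 292 mL/min = 4.86667e-06 m^3/s
dP = 47.072 Pa = 47.072 / 133.322 mmHg = 0.3531 mmHg


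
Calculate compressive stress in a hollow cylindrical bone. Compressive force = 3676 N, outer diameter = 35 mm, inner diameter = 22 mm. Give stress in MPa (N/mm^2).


A = pi*(r_o^2 - r_i^2)
r_o = 17.5 mm, r_i = 11 mm
A = 581.98 mm^2
sigma = F/A = 3676 / 581.98
sigma = 6.316 MPa


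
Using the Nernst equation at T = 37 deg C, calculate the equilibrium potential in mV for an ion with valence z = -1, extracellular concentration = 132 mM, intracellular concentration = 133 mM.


E = (RT/(zF)) * ln(C_out/C_in)
T = 37 + 273.15 = 310.15 K
E = (8.314 * 310.15 / (-1 * 96485)) * ln(132/133)
E = 0.2017 mV


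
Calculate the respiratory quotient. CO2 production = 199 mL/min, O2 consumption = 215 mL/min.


RQ = VCO2 / VO2
RQ = 199 / 215
RQ = 0.9256


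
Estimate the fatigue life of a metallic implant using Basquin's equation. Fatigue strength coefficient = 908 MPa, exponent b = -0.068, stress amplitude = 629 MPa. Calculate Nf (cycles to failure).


sigma_a = sigma_f' * (2Nf)^b
2Nf = (sigma_a/sigma_f')^(1/b)
2Nf = (629/908)^(1/-0.068)
2Nf = 221.12372
Nf = 110.6


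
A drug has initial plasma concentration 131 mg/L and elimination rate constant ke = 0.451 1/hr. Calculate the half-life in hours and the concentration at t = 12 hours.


t_half = ln(2) / ke = 0.693147 / 0.451 = 1.537 hr
C(t) = C0 * exp(-ke*t) = 131 * exp(-0.451*12)
C(12) = 0.5846 mg/L


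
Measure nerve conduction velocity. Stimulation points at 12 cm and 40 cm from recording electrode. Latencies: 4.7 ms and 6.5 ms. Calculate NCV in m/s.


Distance = (40 - 12) / 100 = 0.28 m
dt = (6.5 - 4.7) / 1000 = 0.0018 s
NCV = dist / dt = 155.6 m/s


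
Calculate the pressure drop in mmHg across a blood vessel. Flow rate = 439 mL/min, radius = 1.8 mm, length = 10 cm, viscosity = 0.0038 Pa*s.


dP = 8*mu*L*Q / (pi*r^4)
Q = 439 mL/min = 7.31667e-06 m^3/s
dP = 674.446 Pa = 674.446 / 133.322 mmHg = 5.059 mmHg


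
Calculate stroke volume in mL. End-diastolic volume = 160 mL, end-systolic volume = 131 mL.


SV = EDV - ESV
SV = 160 - 131
SV = 29 mL


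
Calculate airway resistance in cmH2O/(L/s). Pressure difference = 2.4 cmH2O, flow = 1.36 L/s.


R = dP / flow
R = 2.4 / 1.36
R = 1.765 cmH2O/(L/s)


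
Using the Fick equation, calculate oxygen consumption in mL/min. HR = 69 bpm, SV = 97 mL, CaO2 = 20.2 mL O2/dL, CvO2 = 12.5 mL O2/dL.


CO = HR*SV = 69*97/1000 = 6.693 L/min
a-v O2 diff = 20.2 - 12.5 = 7.7 mL/dL
VO2 = CO * (CaO2-CvO2) * 10 dL/L
VO2 = 6.693 * 7.7 * 10
VO2 = 515.4 mL/min


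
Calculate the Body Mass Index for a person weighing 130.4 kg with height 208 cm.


BMI = weight / height^2
height = 208 cm = 2.08 m
BMI = 130.4 / 2.08^2
BMI = 30.14 kg/m^2


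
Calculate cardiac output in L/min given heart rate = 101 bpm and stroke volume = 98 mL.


CO = HR * SV
CO = 101 * 98 / 1000
CO = 9.898 L/min


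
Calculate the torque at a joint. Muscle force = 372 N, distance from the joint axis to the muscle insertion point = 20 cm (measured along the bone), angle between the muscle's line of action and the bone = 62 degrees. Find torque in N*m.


Torque = F * d * sin(theta)   (moment arm = d*sin(theta))
d = 20 cm = 0.2 m
Torque = 372 * 0.2 * sin(62)
Torque = 65.69 N*m


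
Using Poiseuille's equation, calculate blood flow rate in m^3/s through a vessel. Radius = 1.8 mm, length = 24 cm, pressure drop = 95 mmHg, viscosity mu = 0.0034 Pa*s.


Q = pi*r^4*dP / (8*mu*L)
r = 0.0018 m, L = 0.24 m
dP = 95 mmHg = 12665.59 Pa
Q = 6.3986e-05 m^3/s


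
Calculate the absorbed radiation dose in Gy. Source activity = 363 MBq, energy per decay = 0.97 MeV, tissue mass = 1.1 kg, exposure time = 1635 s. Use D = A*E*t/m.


A = 363 MBq = 3.6300e+08 Bq
E = 0.97 MeV = 1.55394e-13 J
D = A*E*t/m = 3.6300e+08*1.55394e-13*1635/1.1
D = 0.08384 Gy


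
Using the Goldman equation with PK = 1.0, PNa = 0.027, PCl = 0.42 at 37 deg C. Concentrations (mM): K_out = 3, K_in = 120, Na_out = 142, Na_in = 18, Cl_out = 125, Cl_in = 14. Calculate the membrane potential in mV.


Vm = (RT/F)*ln((PK*Ko + PNa*Nao + PCl*Cli)/(PK*Ki + PNa*Nai + PCl*Clo))
Numer = 12.714, Denom = 172.986
Vm = -69.77 mV


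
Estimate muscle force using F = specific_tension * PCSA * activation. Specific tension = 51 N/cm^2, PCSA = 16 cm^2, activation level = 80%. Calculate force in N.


F = sigma * PCSA * activation
F = 51 * 16 * 0.8
F = 652.8 N


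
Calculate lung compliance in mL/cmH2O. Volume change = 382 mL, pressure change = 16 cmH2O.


C = dV / dP
C = 382 / 16
C = 23.88 mL/cmH2O


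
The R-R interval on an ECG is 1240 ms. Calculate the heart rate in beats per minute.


HR = 60 / RR_interval(s)
RR = 1240 ms = 1.24 s
HR = 60 / 1.24 = 48.39 bpm


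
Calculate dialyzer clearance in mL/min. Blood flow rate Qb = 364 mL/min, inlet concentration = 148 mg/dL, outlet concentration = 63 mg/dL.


K = Qb * (Cb_in - Cb_out) / Cb_in
K = 364 * (148 - 63) / 148
K = 209.1 mL/min


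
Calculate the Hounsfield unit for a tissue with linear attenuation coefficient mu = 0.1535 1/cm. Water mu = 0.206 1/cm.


HU = ((mu_tissue - mu_water) / mu_water) * 1000
HU = ((0.1535 - 0.206) / 0.206) * 1000
HU = -254.9


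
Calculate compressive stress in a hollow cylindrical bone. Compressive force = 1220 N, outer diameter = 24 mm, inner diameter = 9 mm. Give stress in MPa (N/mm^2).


A = pi*(r_o^2 - r_i^2)
r_o = 12 mm, r_i = 4.5 mm
A = 388.772 mm^2
sigma = F/A = 1220 / 388.772
sigma = 3.138 MPa


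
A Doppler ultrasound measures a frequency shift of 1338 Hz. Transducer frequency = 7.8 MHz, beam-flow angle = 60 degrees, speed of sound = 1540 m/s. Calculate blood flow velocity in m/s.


v = fd * c / (2 * f0 * cos(theta))
v = 1338 * 1540 / (2 * 7.8000e+06 * cos(60))
v = 0.2642 m/s


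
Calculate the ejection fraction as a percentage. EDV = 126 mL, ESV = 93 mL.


SV = EDV - ESV = 126 - 93 = 33 mL
EF = SV/EDV * 100 = 33/126 * 100
EF = 26.19%


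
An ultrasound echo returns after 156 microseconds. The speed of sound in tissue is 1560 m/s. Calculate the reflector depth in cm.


depth = c * t / 2
t = 156 us = 1.5600e-04 s
depth = 1560 * 1.5600e-04 / 2
depth = 0.12168 m = 12.168 cm


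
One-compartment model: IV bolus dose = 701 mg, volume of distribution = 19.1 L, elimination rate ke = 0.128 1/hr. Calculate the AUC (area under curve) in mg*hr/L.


C0 = Dose/Vd = 701/19.1 = 36.7016 mg/L
AUC = C0/ke = 36.7016/0.128
AUC = 286.7 mg*hr/L


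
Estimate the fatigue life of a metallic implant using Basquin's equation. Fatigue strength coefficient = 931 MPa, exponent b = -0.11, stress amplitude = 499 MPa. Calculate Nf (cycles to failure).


sigma_a = sigma_f' * (2Nf)^b
2Nf = (sigma_a/sigma_f')^(1/b)
2Nf = (499/931)^(1/-0.11)
2Nf = 289.91112
Nf = 145


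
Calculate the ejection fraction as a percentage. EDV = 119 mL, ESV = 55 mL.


SV = EDV - ESV = 119 - 55 = 64 mL
EF = SV/EDV * 100 = 64/119 * 100
EF = 53.78%


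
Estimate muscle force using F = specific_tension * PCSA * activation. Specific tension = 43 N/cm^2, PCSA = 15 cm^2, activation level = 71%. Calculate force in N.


F = sigma * PCSA * activation
F = 43 * 15 * 0.71
F = 457.9 N


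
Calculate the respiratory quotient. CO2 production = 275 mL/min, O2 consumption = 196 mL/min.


RQ = VCO2 / VO2
RQ = 275 / 196
RQ = 1.403


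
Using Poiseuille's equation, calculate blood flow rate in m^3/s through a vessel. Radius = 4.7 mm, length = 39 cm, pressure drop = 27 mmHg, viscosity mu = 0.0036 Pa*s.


Q = pi*r^4*dP / (8*mu*L)
r = 0.0047 m, L = 0.39 m
dP = 27 mmHg = 3599.694 Pa
Q = 4.9130e-04 m^3/s


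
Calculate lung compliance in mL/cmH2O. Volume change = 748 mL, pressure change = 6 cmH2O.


C = dV / dP
C = 748 / 6
C = 124.7 mL/cmH2O


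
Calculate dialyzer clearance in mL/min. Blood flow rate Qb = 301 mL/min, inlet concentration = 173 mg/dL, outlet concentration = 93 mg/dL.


K = Qb * (Cb_in - Cb_out) / Cb_in
K = 301 * (173 - 93) / 173
K = 139.2 mL/min


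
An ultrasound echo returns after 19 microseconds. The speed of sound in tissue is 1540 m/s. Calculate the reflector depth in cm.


depth = c * t / 2
t = 19 us = 1.9000e-05 s
depth = 1540 * 1.9000e-05 / 2
depth = 0.01463 m = 1.463 cm


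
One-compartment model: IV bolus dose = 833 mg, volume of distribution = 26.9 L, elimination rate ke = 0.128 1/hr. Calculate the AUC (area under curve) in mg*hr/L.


C0 = Dose/Vd = 833/26.9 = 30.9665 mg/L
AUC = C0/ke = 30.9665/0.128
AUC = 241.9 mg*hr/L


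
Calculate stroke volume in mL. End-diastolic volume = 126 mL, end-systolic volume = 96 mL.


SV = EDV - ESV
SV = 126 - 96
SV = 30 mL


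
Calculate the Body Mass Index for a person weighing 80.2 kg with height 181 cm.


BMI = weight / height^2
height = 181 cm = 1.81 m
BMI = 80.2 / 1.81^2
BMI = 24.48 kg/m^2


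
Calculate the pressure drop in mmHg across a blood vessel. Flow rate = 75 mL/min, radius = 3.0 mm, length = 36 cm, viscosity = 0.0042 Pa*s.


dP = 8*mu*L*Q / (pi*r^4)
Q = 75 mL/min = 1.25e-06 m^3/s
dP = 59.4178 Pa = 59.4178 / 133.322 mmHg = 0.4457 mmHg


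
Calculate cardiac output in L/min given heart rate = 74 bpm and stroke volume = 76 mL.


CO = HR * SV
CO = 74 * 76 / 1000
CO = 5.624 L/min


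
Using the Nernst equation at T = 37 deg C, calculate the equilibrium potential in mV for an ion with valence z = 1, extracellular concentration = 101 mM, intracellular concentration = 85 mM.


E = (RT/(zF)) * ln(C_out/C_in)
T = 37 + 273.15 = 310.15 K
E = (8.314 * 310.15 / (1 * 96485)) * ln(101/85)
E = 4.609 mV


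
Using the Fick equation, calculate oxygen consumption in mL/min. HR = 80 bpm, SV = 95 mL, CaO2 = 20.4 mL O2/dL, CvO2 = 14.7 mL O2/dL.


CO = HR*SV = 80*95/1000 = 7.6 L/min
a-v O2 diff = 20.4 - 14.7 = 5.7 mL/dL
VO2 = CO * (CaO2-CvO2) * 10 dL/L
VO2 = 7.6 * 5.7 * 10
VO2 = 433.2 mL/min
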